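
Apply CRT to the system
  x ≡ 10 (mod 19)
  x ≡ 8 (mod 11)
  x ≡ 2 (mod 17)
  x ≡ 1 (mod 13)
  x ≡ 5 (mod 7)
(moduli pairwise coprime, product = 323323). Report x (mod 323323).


Product of moduli M = 19 · 11 · 17 · 13 · 7 = 323323.
Merge one congruence at a time:
  Start: x ≡ 10 (mod 19).
  Combine with x ≡ 8 (mod 11); new modulus lcm = 209.
    Write x = 10 + 19·t and substitute into x ≡ 8 (mod 11): 19·t ≡ 8 − 10 = -2 (mod 11).
    Reduce coefficients mod 11: 8·t ≡ 9 (mod 11).
    The inverse of 8 mod 11 is 7 (since 8·7 = 56 = 5·11 + 1), so t ≡ 7·9 = 63 ≡ 8 (mod 11).
    Then x = 10 + 19·8 = 162, valid modulo lcm(19, 11) = 209: x ≡ 162 (mod 209).
  Combine with x ≡ 2 (mod 17); new modulus lcm = 3553.
    Write x = 162 + 209·t and substitute into x ≡ 2 (mod 17): 209·t ≡ 2 − 162 = -160 (mod 17).
    Reduce coefficients mod 17: 5·t ≡ 10 (mod 17).
    The inverse of 5 mod 17 is 7 (since 5·7 = 35 = 2·17 + 1), so t ≡ 7·10 = 70 ≡ 2 (mod 17).
    Then x = 162 + 209·2 = 580, valid modulo lcm(209, 17) = 3553: x ≡ 580 (mod 3553).
  Combine with x ≡ 1 (mod 13); new modulus lcm = 46189.
    Write x = 580 + 3553·t and substitute into x ≡ 1 (mod 13): 3553·t ≡ 1 − 580 = -579 (mod 13).
    Reduce coefficients mod 13: 4·t ≡ 6 (mod 13).
    The inverse of 4 mod 13 is 10 (since 4·10 = 40 = 3·13 + 1), so t ≡ 10·6 = 60 ≡ 8 (mod 13).
    Then x = 580 + 3553·8 = 29004, valid modulo lcm(3553, 13) = 46189: x ≡ 29004 (mod 46189).
  Combine with x ≡ 5 (mod 7); new modulus lcm = 323323.
    Write x = 29004 + 46189·t and substitute into x ≡ 5 (mod 7): 46189·t ≡ 5 − 29004 = -28999 (mod 7).
    Reduce coefficients mod 7: 3·t ≡ 2 (mod 7).
    The inverse of 3 mod 7 is 5 (since 3·5 = 15 = 2·7 + 1), so t ≡ 5·2 = 10 ≡ 3 (mod 7).
    Then x = 29004 + 46189·3 = 167571, valid modulo lcm(46189, 7) = 323323: x ≡ 167571 (mod 323323).
Verify against each original: 167571 mod 19 = 10, 167571 mod 11 = 8, 167571 mod 17 = 2, 167571 mod 13 = 1, 167571 mod 7 = 5.

x ≡ 167571 (mod 323323).


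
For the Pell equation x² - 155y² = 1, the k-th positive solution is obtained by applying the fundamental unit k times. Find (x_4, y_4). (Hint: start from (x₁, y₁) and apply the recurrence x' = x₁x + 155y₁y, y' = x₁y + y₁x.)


Step 1: Find the fundamental solution (x₁, y₁) of x² - 155y² = 1.
  Expand √155 as a continued fraction. a₀ = ⌊√155⌋ = 12; iterate m_{k+1} = d_k·a_k − m_k, d_{k+1} = (155 − m_{k+1}²)/d_k, a_{k+1} = ⌊(a₀ + m_{k+1})/d_{k+1}⌋ (starting m₀ = 0, d₀ = 1), with convergents p_k = a_k·p_{k-1} + p_{k-2}, q_k = a_k·q_{k-1} + q_{k-2} (p₋₁ = 1, q₋₁ = 0):
  k = 0: a₀ = 12; p₀/q₀ = 12/1; p₀² − 155·q₀² = 144 − 155 = -11.
  k = 1: m = 12, d = 11, a = ⌊(12 + 12)/11⌋ = 2; p/q = (2·12 + 1)/(2·1 + 0) = 25/2; p² − 155·q² = 625 − 620 = 5.
  k = 2: m = 10, d = 5, a = ⌊(12 + 10)/5⌋ = 4; p/q = (4·25 + 12)/(4·2 + 1) = 112/9; p² − 155·q² = 12544 − 12555 = -11.
  k = 3: m = 10, d = 11, a = ⌊(12 + 10)/11⌋ = 2; p/q = (2·112 + 25)/(2·9 + 2) = 249/20; p² − 155·q² = 62001 − 62000 = 1.
  The first convergent with p² − 155·q² = 1 gives the fundamental solution (x₁, y₁) = (249, 20).
Step 2: Apply the recurrence (x_{n+1}, y_{n+1}) = (x₁x_n + 155y₁y_n, x₁y_n + y₁x_n) repeatedly.
  From (x_1, y_1) = (249, 20): x_2 = 249·249 + 155·20·20 = 124001; y_2 = 249·20 + 20·249 = 9960.
  From (x_2, y_2) = (124001, 9960): x_3 = 249·124001 + 155·20·9960 = 61752249; y_3 = 249·9960 + 20·124001 = 4960060.
  From (x_3, y_3) = (61752249, 4960060): x_4 = 249·61752249 + 155·20·4960060 = 30752496001; y_4 = 249·4960060 + 20·61752249 = 2470099920.
Step 3: Verify x_4² - 155·y_4² = 945716010291520992001 - 945716010291520992000 = 1 (should be 1). ✓

(x_1, y_1) = (249, 20); (x_4, y_4) = (30752496001, 2470099920).


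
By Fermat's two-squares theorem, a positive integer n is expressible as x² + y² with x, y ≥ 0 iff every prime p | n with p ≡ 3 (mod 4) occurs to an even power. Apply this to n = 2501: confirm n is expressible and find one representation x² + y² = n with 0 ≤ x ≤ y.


Step 1: Factor n = 2501 = 41 · 61.
Step 2: Check the mod-4 condition on each prime factor: 41 ≡ 1 (mod 4), exponent 1; 61 ≡ 1 (mod 4), exponent 1.
All primes ≡ 3 (mod 4) appear to even exponent (or don't appear), so by the two-squares theorem n IS expressible as a sum of two squares.
Step 3: Build a representation. Here n = 41 · 61 is a product of primes ≡ 1 (mod 4). Each prime p ≡ 1 (mod 4) is itself a sum of two squares; find a² by testing p − a² for a perfect square:
  41: 41 − 1² = 40, 41 − 2² = 37, 41 − 3² = 32, 41 − 4² = 25 = 5² ⇒ 41 = 4² + 5².
  61: 61 − 1² = 60, 61 − 2² = 57, 61 − 3² = 52, 61 − 4² = 45, 61 − 5² = 36 = 6² ⇒ 61 = 5² + 6².
  Combine using the Brahmagupta–Fibonacci identity (a² + b²)(c² + d²) = (ac − bd)² + (ad + bc)² = (ac + bd)² + (ad − bc)²:
  41 · 61 = 2501: from (4² + 5²)(5² + 6²), take (4·5 − 5·6, 4·6 + 5·5) = (20 − 30, 24 + 25) = (-10, 49); dropping signs (only squares matter) gives (10, 49); check 10² + 49² = 100 + 2401 = 2501 ✓.
Step 4: Order so x ≤ y and verify: 10² + 49² = 100 + 2401 = 2501 = n. ✓

n = 2501 = 10² + 49² (one valid representation with x ≤ y).


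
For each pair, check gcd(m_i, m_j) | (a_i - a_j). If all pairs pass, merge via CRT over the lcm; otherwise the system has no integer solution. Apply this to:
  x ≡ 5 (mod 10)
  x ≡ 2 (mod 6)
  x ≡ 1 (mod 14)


Moduli 10, 6, 14 are not pairwise coprime, so CRT works modulo lcm(m_i) when all pairwise compatibility conditions hold.
Pairwise compatibility: gcd(m_i, m_j) must divide a_i - a_j for every pair.
Merge one congruence at a time:
  Start: x ≡ 5 (mod 10).
  Combine with x ≡ 2 (mod 6): gcd(10, 6) = 2, and 2 - 5 = -3 is NOT divisible by 2.
    ⇒ system is inconsistent (no integer solution).

No solution (the system is inconsistent).


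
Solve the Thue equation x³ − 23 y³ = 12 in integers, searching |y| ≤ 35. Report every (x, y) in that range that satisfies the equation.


The equation is x³ - 23y³ = 12. For fixed y, x³ = 23·y³ + 12, so a solution requires the RHS to be a perfect cube.
Strategy: iterate y from -35 to 35, compute RHS = 23·y³ + 12, and check whether it is a (positive or negative) perfect cube.
Check small values of y:
  y = 0: RHS = 12 is not a perfect cube.
  y = 1: RHS = 35 is not a perfect cube.
  y = -1: RHS = -11 is not a perfect cube.
  y = 2: RHS = 196 is not a perfect cube.
  y = -2: RHS = -172 is not a perfect cube.
  y = 3: RHS = 633 is not a perfect cube.
  y = -3: RHS = -609 is not a perfect cube.
Continuing the search up to |y| = 35 finds no solutions either.
No (x, y) in the scanned range satisfies the equation.

No integer solutions with |y| ≤ 35.


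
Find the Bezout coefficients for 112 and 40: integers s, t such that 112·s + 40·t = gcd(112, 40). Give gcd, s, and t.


Euclidean algorithm on (112, 40) — divide until remainder is 0:
  112 = 2 · 40 + 32
  40 = 1 · 32 + 8
  32 = 4 · 8 + 0
gcd(112, 40) = 8.
Track Bezout coefficients alongside the remainders: start with r₀ = 112 = a·1 + b·0 (s = 1, t = 0) and r₁ = 40 = a·0 + b·1 (s = 0, t = 1); each new remainder r_{k+1} = r_{k-1} − q_k·r_k inherits s_{k+1} = s_{k-1} − q_k·s_k, t_{k+1} = t_{k-1} − q_k·t_k, so r_k = a·s_k + b·t_k at every step:
  q = 2: r = 32, s = 1 − 2·0 = 1, t = 0 − 2·1 = -2  (check: 112·1 + 40·(-2) = 32)
  q = 1: r = 8, s = 0 − 1·1 = -1, t = 1 − 1·(-2) = 3  (check: 112·(-1) + 40·3 = 8)
The row with r = 8 (the gcd) gives the Bezout coefficients s = -1, t = 3.
Result: 112 · (-1) + 40 · (3) = 8.

gcd(112, 40) = 8; s = -1, t = 3 (check: 112·(-1) + 40·3 = 8).


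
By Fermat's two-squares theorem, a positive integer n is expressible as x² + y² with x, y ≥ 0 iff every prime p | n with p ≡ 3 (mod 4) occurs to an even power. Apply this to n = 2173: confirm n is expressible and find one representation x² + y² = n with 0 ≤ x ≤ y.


Step 1: Factor n = 2173 = 41 · 53.
Step 2: Check the mod-4 condition on each prime factor: 41 ≡ 1 (mod 4), exponent 1; 53 ≡ 1 (mod 4), exponent 1.
All primes ≡ 3 (mod 4) appear to even exponent (or don't appear), so by the two-squares theorem n IS expressible as a sum of two squares.
Step 3: Build a representation. Here n = 41 · 53 is a product of primes ≡ 1 (mod 4). Each prime p ≡ 1 (mod 4) is itself a sum of two squares; find a² by testing p − a² for a perfect square:
  41: 41 − 1² = 40, 41 − 2² = 37, 41 − 3² = 32, 41 − 4² = 25 = 5² ⇒ 41 = 4² + 5².
  53: 53 − 1² = 52, 53 − 2² = 49 = 7² ⇒ 53 = 2² + 7².
  Combine using the Brahmagupta–Fibonacci identity (a² + b²)(c² + d²) = (ac − bd)² + (ad + bc)² = (ac + bd)² + (ad − bc)²:
  41 · 53 = 2173: from (4² + 5²)(2² + 7²), take (4·2 − 5·7, 4·7 + 5·2) = (8 − 35, 28 + 10) = (-27, 38); dropping signs (only squares matter) gives (27, 38); check 27² + 38² = 729 + 1444 = 2173 ✓.
Step 4: Order so x ≤ y and verify: 27² + 38² = 729 + 1444 = 2173 = n. ✓

n = 2173 = 27² + 38² (one valid representation with x ≤ y).


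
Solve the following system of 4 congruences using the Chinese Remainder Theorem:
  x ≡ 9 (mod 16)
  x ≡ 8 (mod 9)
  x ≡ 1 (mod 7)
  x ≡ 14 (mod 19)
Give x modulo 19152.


Product of moduli M = 16 · 9 · 7 · 19 = 19152.
Merge one congruence at a time:
  Start: x ≡ 9 (mod 16).
  Combine with x ≡ 8 (mod 9); new modulus lcm = 144.
    Write x = 9 + 16·t and substitute into x ≡ 8 (mod 9): 16·t ≡ 8 − 9 = -1 (mod 9).
    Reduce coefficients mod 9: 7·t ≡ 8 (mod 9).
    The inverse of 7 mod 9 is 4 (since 7·4 = 28 = 3·9 + 1), so t ≡ 4·8 = 32 ≡ 5 (mod 9).
    Then x = 9 + 16·5 = 89, valid modulo lcm(16, 9) = 144: x ≡ 89 (mod 144).
  Combine with x ≡ 1 (mod 7); new modulus lcm = 1008.
    Write x = 89 + 144·t and substitute into x ≡ 1 (mod 7): 144·t ≡ 1 − 89 = -88 (mod 7).
    Reduce coefficients mod 7: 4·t ≡ 3 (mod 7).
    The inverse of 4 mod 7 is 2 (since 4·2 = 8 = 1·7 + 1), so t ≡ 2·3 = 6 ≡ 6 (mod 7).
    Then x = 89 + 144·6 = 953, valid modulo lcm(144, 7) = 1008: x ≡ 953 (mod 1008).
  Combine with x ≡ 14 (mod 19); new modulus lcm = 19152.
    Write x = 953 + 1008·t and substitute into x ≡ 14 (mod 19): 1008·t ≡ 14 − 953 = -939 (mod 19).
    Reduce coefficients mod 19: 1·t ≡ 11 (mod 19).
    So t ≡ 11 (mod 19).
    Then x = 953 + 1008·11 = 12041, valid modulo lcm(1008, 19) = 19152: x ≡ 12041 (mod 19152).
Verify against each original: 12041 mod 16 = 9, 12041 mod 9 = 8, 12041 mod 7 = 1, 12041 mod 19 = 14.

x ≡ 12041 (mod 19152).


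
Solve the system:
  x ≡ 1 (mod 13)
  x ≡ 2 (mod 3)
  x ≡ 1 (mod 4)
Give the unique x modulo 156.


Moduli 13, 3, 4 are pairwise coprime; by CRT there is a unique solution modulo M = 13 · 3 · 4 = 156.
Solve pairwise, accumulating the modulus:
  Start with x ≡ 1 (mod 13).
  Combine with x ≡ 2 (mod 3): since gcd(13, 3) = 1, we get a unique residue mod 39.
    Write x = 1 + 13·t and substitute into x ≡ 2 (mod 3): 13·t ≡ 2 − 1 = 1 (mod 3).
    Reduce coefficients mod 3: 1·t ≡ 1 (mod 3).
    So t ≡ 1 (mod 3).
    Then x = 1 + 13·1 = 14, valid modulo lcm(13, 3) = 39: x ≡ 14 (mod 39).
  Combine with x ≡ 1 (mod 4): since gcd(39, 4) = 1, we get a unique residue mod 156.
    Write x = 14 + 39·t and substitute into x ≡ 1 (mod 4): 39·t ≡ 1 − 14 = -13 (mod 4).
    Reduce coefficients mod 4: 3·t ≡ 3 (mod 4).
    The inverse of 3 mod 4 is 3 (since 3·3 = 9 = 2·4 + 1), so t ≡ 3·3 = 9 ≡ 1 (mod 4).
    Then x = 14 + 39·1 = 53, valid modulo lcm(39, 4) = 156: x ≡ 53 (mod 156).
Verify: 53 mod 13 = 1 ✓, 53 mod 3 = 2 ✓, 53 mod 4 = 1 ✓.

x ≡ 53 (mod 156).


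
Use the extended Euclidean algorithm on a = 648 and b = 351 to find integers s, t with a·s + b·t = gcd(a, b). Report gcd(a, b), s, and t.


Euclidean algorithm on (648, 351) — divide until remainder is 0:
  648 = 1 · 351 + 297
  351 = 1 · 297 + 54
  297 = 5 · 54 + 27
  54 = 2 · 27 + 0
gcd(648, 351) = 27.
Track Bezout coefficients alongside the remainders: start with r₀ = 648 = a·1 + b·0 (s = 1, t = 0) and r₁ = 351 = a·0 + b·1 (s = 0, t = 1); each new remainder r_{k+1} = r_{k-1} − q_k·r_k inherits s_{k+1} = s_{k-1} − q_k·s_k, t_{k+1} = t_{k-1} − q_k·t_k, so r_k = a·s_k + b·t_k at every step:
  q = 1: r = 297, s = 1 − 1·0 = 1, t = 0 − 1·1 = -1  (check: 648·1 + 351·(-1) = 297)
  q = 1: r = 54, s = 0 − 1·1 = -1, t = 1 − 1·(-1) = 2  (check: 648·(-1) + 351·2 = 54)
  q = 5: r = 27, s = 1 − 5·(-1) = 6, t = -1 − 5·2 = -11  (check: 648·6 + 351·(-11) = 27)
The row with r = 27 (the gcd) gives the Bezout coefficients s = 6, t = -11.
Result: 648 · (6) + 351 · (-11) = 27.

gcd(648, 351) = 27; s = 6, t = -11 (check: 648·6 + 351·(-11) = 27).


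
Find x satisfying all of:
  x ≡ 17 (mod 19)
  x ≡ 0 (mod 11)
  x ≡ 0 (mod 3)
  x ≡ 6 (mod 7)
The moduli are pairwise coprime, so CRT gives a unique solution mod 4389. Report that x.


Product of moduli M = 19 · 11 · 3 · 7 = 4389.
Merge one congruence at a time:
  Start: x ≡ 17 (mod 19).
  Combine with x ≡ 0 (mod 11); new modulus lcm = 209.
    Write x = 17 + 19·t and substitute into x ≡ 0 (mod 11): 19·t ≡ 0 − 17 = -17 (mod 11).
    Reduce coefficients mod 11: 8·t ≡ 5 (mod 11).
    The inverse of 8 mod 11 is 7 (since 8·7 = 56 = 5·11 + 1), so t ≡ 7·5 = 35 ≡ 2 (mod 11).
    Then x = 17 + 19·2 = 55, valid modulo lcm(19, 11) = 209: x ≡ 55 (mod 209).
  Combine with x ≡ 0 (mod 3); new modulus lcm = 627.
    Write x = 55 + 209·t and substitute into x ≡ 0 (mod 3): 209·t ≡ 0 − 55 = -55 (mod 3).
    Reduce coefficients mod 3: 2·t ≡ 2 (mod 3).
    The inverse of 2 mod 3 is 2 (since 2·2 = 4 = 1·3 + 1), so t ≡ 2·2 = 4 ≡ 1 (mod 3).
    Then x = 55 + 209·1 = 264, valid modulo lcm(209, 3) = 627: x ≡ 264 (mod 627).
  Combine with x ≡ 6 (mod 7); new modulus lcm = 4389.
    Write x = 264 + 627·t and substitute into x ≡ 6 (mod 7): 627·t ≡ 6 − 264 = -258 (mod 7).
    Reduce coefficients mod 7: 4·t ≡ 1 (mod 7).
    The inverse of 4 mod 7 is 2 (since 4·2 = 8 = 1·7 + 1), so t ≡ 2·1 = 2 ≡ 2 (mod 7).
    Then x = 264 + 627·2 = 1518, valid modulo lcm(627, 7) = 4389: x ≡ 1518 (mod 4389).
Verify against each original: 1518 mod 19 = 17, 1518 mod 11 = 0, 1518 mod 3 = 0, 1518 mod 7 = 6.

x ≡ 1518 (mod 4389).


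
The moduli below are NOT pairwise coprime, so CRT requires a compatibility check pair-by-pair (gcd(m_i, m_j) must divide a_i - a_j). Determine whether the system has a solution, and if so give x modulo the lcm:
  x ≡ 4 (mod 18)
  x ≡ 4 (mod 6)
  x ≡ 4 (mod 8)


Moduli 18, 6, 8 are not pairwise coprime, so CRT works modulo lcm(m_i) when all pairwise compatibility conditions hold.
Pairwise compatibility: gcd(m_i, m_j) must divide a_i - a_j for every pair.
Merge one congruence at a time:
  Start: x ≡ 4 (mod 18).
  Combine with x ≡ 4 (mod 6): gcd(18, 6) = 6; 4 - 4 = 0, which IS divisible by 6, so compatible.
    Write x = 4 + 18·t and substitute into x ≡ 4 (mod 6): 18·t ≡ 4 − 4 = 0 (mod 6).
    Divide the congruence (and modulus) by g = 6: 3·t ≡ 0 (mod 1).
    Modulo 1 every t works; take t = 0.
    Then x = 4 + 18·0 = 4, valid modulo lcm(18, 6) = 18: x ≡ 4 (mod 18).
  Combine with x ≡ 4 (mod 8): gcd(18, 8) = 2; 4 - 4 = 0, which IS divisible by 2, so compatible.
    Write x = 4 + 18·t and substitute into x ≡ 4 (mod 8): 18·t ≡ 4 − 4 = 0 (mod 8).
    Divide the congruence (and modulus) by g = 2: 9·t ≡ 0 (mod 4).
    Reduce coefficients mod 4: 1·t ≡ 0 (mod 4).
    So t ≡ 0 (mod 4).
    Then x = 4 + 18·0 = 4, valid modulo lcm(18, 8) = 72: x ≡ 4 (mod 72).
Verify: 4 mod 18 = 4, 4 mod 6 = 4, 4 mod 8 = 4.

x ≡ 4 (mod 72).


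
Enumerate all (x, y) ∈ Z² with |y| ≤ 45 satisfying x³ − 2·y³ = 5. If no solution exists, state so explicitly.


The equation is x³ - 2y³ = 5. For fixed y, x³ = 2·y³ + 5, so a solution requires the RHS to be a perfect cube.
Strategy: iterate y from -45 to 45, compute RHS = 2·y³ + 5, and check whether it is a (positive or negative) perfect cube.
Check small values of y:
  y = 0: RHS = 5 is not a perfect cube.
  y = 1: RHS = 7 is not a perfect cube.
  y = -1: RHS = 3 is not a perfect cube.
  y = 2: RHS = 21 is not a perfect cube.
  y = -2: RHS = -11 is not a perfect cube.
  y = 3: RHS = 59 is not a perfect cube.
  y = -3: RHS = -49 is not a perfect cube.
Continuing the search up to |y| = 45 finds no solutions either.
No (x, y) in the scanned range satisfies the equation.

No integer solutions with |y| ≤ 45.


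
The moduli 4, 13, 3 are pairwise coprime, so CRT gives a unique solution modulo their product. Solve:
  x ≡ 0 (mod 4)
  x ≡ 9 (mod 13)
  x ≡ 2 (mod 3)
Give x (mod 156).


Moduli 4, 13, 3 are pairwise coprime; by CRT there is a unique solution modulo M = 4 · 13 · 3 = 156.
Solve pairwise, accumulating the modulus:
  Start with x ≡ 0 (mod 4).
  Combine with x ≡ 9 (mod 13): since gcd(4, 13) = 1, we get a unique residue mod 52.
    Write x = 0 + 4·t and substitute into x ≡ 9 (mod 13): 4·t ≡ 9 − 0 = 9 (mod 13).
    The inverse of 4 mod 13 is 10 (since 4·10 = 40 = 3·13 + 1), so t ≡ 10·9 = 90 ≡ 12 (mod 13).
    Then x = 0 + 4·12 = 48, valid modulo lcm(4, 13) = 52: x ≡ 48 (mod 52).
  Combine with x ≡ 2 (mod 3): since gcd(52, 3) = 1, we get a unique residue mod 156.
    Write x = 48 + 52·t and substitute into x ≡ 2 (mod 3): 52·t ≡ 2 − 48 = -46 (mod 3).
    Reduce coefficients mod 3: 1·t ≡ 2 (mod 3).
    So t ≡ 2 (mod 3).
    Then x = 48 + 52·2 = 152, valid modulo lcm(52, 3) = 156: x ≡ 152 (mod 156).
Verify: 152 mod 4 = 0 ✓, 152 mod 13 = 9 ✓, 152 mod 3 = 2 ✓.

x ≡ 152 (mod 156).


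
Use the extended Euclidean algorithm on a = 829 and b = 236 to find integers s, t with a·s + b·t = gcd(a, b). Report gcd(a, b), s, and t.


Euclidean algorithm on (829, 236) — divide until remainder is 0:
  829 = 3 · 236 + 121
  236 = 1 · 121 + 115
  121 = 1 · 115 + 6
  115 = 19 · 6 + 1
  6 = 6 · 1 + 0
gcd(829, 236) = 1.
Track Bezout coefficients alongside the remainders: start with r₀ = 829 = a·1 + b·0 (s = 1, t = 0) and r₁ = 236 = a·0 + b·1 (s = 0, t = 1); each new remainder r_{k+1} = r_{k-1} − q_k·r_k inherits s_{k+1} = s_{k-1} − q_k·s_k, t_{k+1} = t_{k-1} − q_k·t_k, so r_k = a·s_k + b·t_k at every step:
  q = 3: r = 121, s = 1 − 3·0 = 1, t = 0 − 3·1 = -3  (check: 829·1 + 236·(-3) = 121)
  q = 1: r = 115, s = 0 − 1·1 = -1, t = 1 − 1·(-3) = 4  (check: 829·(-1) + 236·4 = 115)
  q = 1: r = 6, s = 1 − 1·(-1) = 2, t = -3 − 1·4 = -7  (check: 829·2 + 236·(-7) = 6)
  q = 19: r = 1, s = -1 − 19·2 = -39, t = 4 − 19·(-7) = 137  (check: 829·(-39) + 236·137 = 1)
The row with r = 1 (the gcd) gives the Bezout coefficients s = -39, t = 137.
Result: 829 · (-39) + 236 · (137) = 1.

gcd(829, 236) = 1; s = -39, t = 137 (check: 829·(-39) + 236·137 = 1).


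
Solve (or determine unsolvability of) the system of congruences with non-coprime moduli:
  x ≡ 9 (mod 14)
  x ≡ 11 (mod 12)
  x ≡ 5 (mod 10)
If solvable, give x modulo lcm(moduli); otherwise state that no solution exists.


Moduli 14, 12, 10 are not pairwise coprime, so CRT works modulo lcm(m_i) when all pairwise compatibility conditions hold.
Pairwise compatibility: gcd(m_i, m_j) must divide a_i - a_j for every pair.
Merge one congruence at a time:
  Start: x ≡ 9 (mod 14).
  Combine with x ≡ 11 (mod 12): gcd(14, 12) = 2; 11 - 9 = 2, which IS divisible by 2, so compatible.
    Write x = 9 + 14·t and substitute into x ≡ 11 (mod 12): 14·t ≡ 11 − 9 = 2 (mod 12).
    Divide the congruence (and modulus) by g = 2: 7·t ≡ 1 (mod 6).
    Reduce coefficients mod 6: 1·t ≡ 1 (mod 6).
    So t ≡ 1 (mod 6).
    Then x = 9 + 14·1 = 23, valid modulo lcm(14, 12) = 84: x ≡ 23 (mod 84).
  Combine with x ≡ 5 (mod 10): gcd(84, 10) = 2; 5 - 23 = -18, which IS divisible by 2, so compatible.
    Write x = 23 + 84·t and substitute into x ≡ 5 (mod 10): 84·t ≡ 5 − 23 = -18 (mod 10).
    Divide the congruence (and modulus) by g = 2: 42·t ≡ -9 (mod 5).
    Reduce coefficients mod 5: 2·t ≡ 1 (mod 5).
    The inverse of 2 mod 5 is 3 (since 2·3 = 6 = 1·5 + 1), so t ≡ 3·1 = 3 ≡ 3 (mod 5).
    Then x = 23 + 84·3 = 275, valid modulo lcm(84, 10) = 420: x ≡ 275 (mod 420).
Verify: 275 mod 14 = 9, 275 mod 12 = 11, 275 mod 10 = 5.

x ≡ 275 (mod 420).


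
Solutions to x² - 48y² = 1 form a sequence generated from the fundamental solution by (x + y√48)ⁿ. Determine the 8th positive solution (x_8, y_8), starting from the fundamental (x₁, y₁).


Step 1: Find the fundamental solution (x₁, y₁) of x² - 48y² = 1.
  Expand √48 as a continued fraction. a₀ = ⌊√48⌋ = 6; iterate m_{k+1} = d_k·a_k − m_k, d_{k+1} = (48 − m_{k+1}²)/d_k, a_{k+1} = ⌊(a₀ + m_{k+1})/d_{k+1}⌋ (starting m₀ = 0, d₀ = 1), with convergents p_k = a_k·p_{k-1} + p_{k-2}, q_k = a_k·q_{k-1} + q_{k-2} (p₋₁ = 1, q₋₁ = 0):
  k = 0: a₀ = 6; p₀/q₀ = 6/1; p₀² − 48·q₀² = 36 − 48 = -12.
  k = 1: m = 6, d = 12, a = ⌊(6 + 6)/12⌋ = 1; p/q = (1·6 + 1)/(1·1 + 0) = 7/1; p² − 48·q² = 49 − 48 = 1.
  The first convergent with p² − 48·q² = 1 gives the fundamental solution (x₁, y₁) = (7, 1).
Step 2: Apply the recurrence (x_{n+1}, y_{n+1}) = (x₁x_n + 48y₁y_n, x₁y_n + y₁x_n) repeatedly.
  From (x_1, y_1) = (7, 1): x_2 = 7·7 + 48·1·1 = 97; y_2 = 7·1 + 1·7 = 14.
  From (x_2, y_2) = (97, 14): x_3 = 7·97 + 48·1·14 = 1351; y_3 = 7·14 + 1·97 = 195.
  From (x_3, y_3) = (1351, 195): x_4 = 7·1351 + 48·1·195 = 18817; y_4 = 7·195 + 1·1351 = 2716.
  From (x_4, y_4) = (18817, 2716): x_5 = 7·18817 + 48·1·2716 = 262087; y_5 = 7·2716 + 1·18817 = 37829.
  From (x_5, y_5) = (262087, 37829): x_6 = 7·262087 + 48·1·37829 = 3650401; y_6 = 7·37829 + 1·262087 = 526890.
  From (x_6, y_6) = (3650401, 526890): x_7 = 7·3650401 + 48·1·526890 = 50843527; y_7 = 7·526890 + 1·3650401 = 7338631.
  From (x_7, y_7) = (50843527, 7338631): x_8 = 7·50843527 + 48·1·7338631 = 708158977; y_8 = 7·7338631 + 1·50843527 = 102213944.
Step 3: Verify x_8² - 48·y_8² = 501489136705686529 - 501489136705686528 = 1 (should be 1). ✓

(x_1, y_1) = (7, 1); (x_8, y_8) = (708158977, 102213944).


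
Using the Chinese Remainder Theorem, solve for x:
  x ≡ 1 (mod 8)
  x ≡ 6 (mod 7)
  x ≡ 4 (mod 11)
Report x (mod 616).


Moduli 8, 7, 11 are pairwise coprime; by CRT there is a unique solution modulo M = 8 · 7 · 11 = 616.
Solve pairwise, accumulating the modulus:
  Start with x ≡ 1 (mod 8).
  Combine with x ≡ 6 (mod 7): since gcd(8, 7) = 1, we get a unique residue mod 56.
    Write x = 1 + 8·t and substitute into x ≡ 6 (mod 7): 8·t ≡ 6 − 1 = 5 (mod 7).
    Reduce coefficients mod 7: 1·t ≡ 5 (mod 7).
    So t ≡ 5 (mod 7).
    Then x = 1 + 8·5 = 41, valid modulo lcm(8, 7) = 56: x ≡ 41 (mod 56).
  Combine with x ≡ 4 (mod 11): since gcd(56, 11) = 1, we get a unique residue mod 616.
    Write x = 41 + 56·t and substitute into x ≡ 4 (mod 11): 56·t ≡ 4 − 41 = -37 (mod 11).
    Reduce coefficients mod 11: 1·t ≡ 7 (mod 11).
    So t ≡ 7 (mod 11).
    Then x = 41 + 56·7 = 433, valid modulo lcm(56, 11) = 616: x ≡ 433 (mod 616).
Verify: 433 mod 8 = 1 ✓, 433 mod 7 = 6 ✓, 433 mod 11 = 4 ✓.

x ≡ 433 (mod 616).


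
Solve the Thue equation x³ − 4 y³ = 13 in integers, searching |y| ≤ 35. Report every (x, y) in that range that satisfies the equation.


The equation is x³ - 4y³ = 13. For fixed y, x³ = 4·y³ + 13, so a solution requires the RHS to be a perfect cube.
Strategy: iterate y from -35 to 35, compute RHS = 4·y³ + 13, and check whether it is a (positive or negative) perfect cube.
Check small values of y:
  y = 0: RHS = 13 is not a perfect cube.
  y = 1: RHS = 17 is not a perfect cube.
  y = -1: RHS = 9 is not a perfect cube.
  y = 2: RHS = 45 is not a perfect cube.
  y = -2: RHS = -19 is not a perfect cube.
  y = 3: RHS = 121 is not a perfect cube.
  y = -3: RHS = -95 is not a perfect cube.
Continuing the search up to |y| = 35 finds no solutions either.
No (x, y) in the scanned range satisfies the equation.

No integer solutions with |y| ≤ 35.


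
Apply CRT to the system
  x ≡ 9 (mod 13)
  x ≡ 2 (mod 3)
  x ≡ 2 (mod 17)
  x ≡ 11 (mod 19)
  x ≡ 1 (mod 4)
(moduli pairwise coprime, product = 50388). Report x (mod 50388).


Product of moduli M = 13 · 3 · 17 · 19 · 4 = 50388.
Merge one congruence at a time:
  Start: x ≡ 9 (mod 13).
  Combine with x ≡ 2 (mod 3); new modulus lcm = 39.
    Write x = 9 + 13·t and substitute into x ≡ 2 (mod 3): 13·t ≡ 2 − 9 = -7 (mod 3).
    Reduce coefficients mod 3: 1·t ≡ 2 (mod 3).
    So t ≡ 2 (mod 3).
    Then x = 9 + 13·2 = 35, valid modulo lcm(13, 3) = 39: x ≡ 35 (mod 39).
  Combine with x ≡ 2 (mod 17); new modulus lcm = 663.
    Write x = 35 + 39·t and substitute into x ≡ 2 (mod 17): 39·t ≡ 2 − 35 = -33 (mod 17).
    Reduce coefficients mod 17: 5·t ≡ 1 (mod 17).
    The inverse of 5 mod 17 is 7 (since 5·7 = 35 = 2·17 + 1), so t ≡ 7·1 = 7 ≡ 7 (mod 17).
    Then x = 35 + 39·7 = 308, valid modulo lcm(39, 17) = 663: x ≡ 308 (mod 663).
  Combine with x ≡ 11 (mod 19); new modulus lcm = 12597.
    Write x = 308 + 663·t and substitute into x ≡ 11 (mod 19): 663·t ≡ 11 − 308 = -297 (mod 19).
    Reduce coefficients mod 19: 17·t ≡ 7 (mod 19).
    The inverse of 17 mod 19 is 9 (since 17·9 = 153 = 8·19 + 1), so t ≡ 9·7 = 63 ≡ 6 (mod 19).
    Then x = 308 + 663·6 = 4286, valid modulo lcm(663, 19) = 12597: x ≡ 4286 (mod 12597).
  Combine with x ≡ 1 (mod 4); new modulus lcm = 50388.
    Write x = 4286 + 12597·t and substitute into x ≡ 1 (mod 4): 12597·t ≡ 1 − 4286 = -4285 (mod 4).
    Reduce coefficients mod 4: 1·t ≡ 3 (mod 4).
    So t ≡ 3 (mod 4).
    Then x = 4286 + 12597·3 = 42077, valid modulo lcm(12597, 4) = 50388: x ≡ 42077 (mod 50388).
Verify against each original: 42077 mod 13 = 9, 42077 mod 3 = 2, 42077 mod 17 = 2, 42077 mod 19 = 11, 42077 mod 4 = 1.

x ≡ 42077 (mod 50388).


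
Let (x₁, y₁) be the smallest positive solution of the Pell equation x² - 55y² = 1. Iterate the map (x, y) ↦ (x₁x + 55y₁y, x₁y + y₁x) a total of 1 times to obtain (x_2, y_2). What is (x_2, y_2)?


Step 1: Find the fundamental solution (x₁, y₁) of x² - 55y² = 1.
  Expand √55 as a continued fraction. a₀ = ⌊√55⌋ = 7; iterate m_{k+1} = d_k·a_k − m_k, d_{k+1} = (55 − m_{k+1}²)/d_k, a_{k+1} = ⌊(a₀ + m_{k+1})/d_{k+1}⌋ (starting m₀ = 0, d₀ = 1), with convergents p_k = a_k·p_{k-1} + p_{k-2}, q_k = a_k·q_{k-1} + q_{k-2} (p₋₁ = 1, q₋₁ = 0):
  k = 0: a₀ = 7; p₀/q₀ = 7/1; p₀² − 55·q₀² = 49 − 55 = -6.
  k = 1: m = 7, d = 6, a = ⌊(7 + 7)/6⌋ = 2; p/q = (2·7 + 1)/(2·1 + 0) = 15/2; p² − 55·q² = 225 − 220 = 5.
  k = 2: m = 5, d = 5, a = ⌊(7 + 5)/5⌋ = 2; p/q = (2·15 + 7)/(2·2 + 1) = 37/5; p² − 55·q² = 1369 − 1375 = -6.
  k = 3: m = 5, d = 6, a = ⌊(7 + 5)/6⌋ = 2; p/q = (2·37 + 15)/(2·5 + 2) = 89/12; p² − 55·q² = 7921 − 7920 = 1.
  The first convergent with p² − 55·q² = 1 gives the fundamental solution (x₁, y₁) = (89, 12).
Step 2: Apply the recurrence (x_{n+1}, y_{n+1}) = (x₁x_n + 55y₁y_n, x₁y_n + y₁x_n) repeatedly.
  From (x_1, y_1) = (89, 12): x_2 = 89·89 + 55·12·12 = 15841; y_2 = 89·12 + 12·89 = 2136.
Step 3: Verify x_2² - 55·y_2² = 250937281 - 250937280 = 1 (should be 1). ✓

(x_1, y_1) = (89, 12); (x_2, y_2) = (15841, 2136).


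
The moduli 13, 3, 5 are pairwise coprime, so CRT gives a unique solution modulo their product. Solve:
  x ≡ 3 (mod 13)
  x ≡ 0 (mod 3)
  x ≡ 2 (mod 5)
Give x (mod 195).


Moduli 13, 3, 5 are pairwise coprime; by CRT there is a unique solution modulo M = 13 · 3 · 5 = 195.
Solve pairwise, accumulating the modulus:
  Start with x ≡ 3 (mod 13).
  Combine with x ≡ 0 (mod 3): since gcd(13, 3) = 1, we get a unique residue mod 39.
    Write x = 3 + 13·t and substitute into x ≡ 0 (mod 3): 13·t ≡ 0 − 3 = -3 (mod 3).
    Reduce coefficients mod 3: 1·t ≡ 0 (mod 3).
    So t ≡ 0 (mod 3).
    Then x = 3 + 13·0 = 3, valid modulo lcm(13, 3) = 39: x ≡ 3 (mod 39).
  Combine with x ≡ 2 (mod 5): since gcd(39, 5) = 1, we get a unique residue mod 195.
    Write x = 3 + 39·t and substitute into x ≡ 2 (mod 5): 39·t ≡ 2 − 3 = -1 (mod 5).
    Reduce coefficients mod 5: 4·t ≡ 4 (mod 5).
    The inverse of 4 mod 5 is 4 (since 4·4 = 16 = 3·5 + 1), so t ≡ 4·4 = 16 ≡ 1 (mod 5).
    Then x = 3 + 39·1 = 42, valid modulo lcm(39, 5) = 195: x ≡ 42 (mod 195).
Verify: 42 mod 13 = 3 ✓, 42 mod 3 = 0 ✓, 42 mod 5 = 2 ✓.

x ≡ 42 (mod 195).


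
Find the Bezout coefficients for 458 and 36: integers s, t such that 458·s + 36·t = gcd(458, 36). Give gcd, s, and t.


Euclidean algorithm on (458, 36) — divide until remainder is 0:
  458 = 12 · 36 + 26
  36 = 1 · 26 + 10
  26 = 2 · 10 + 6
  10 = 1 · 6 + 4
  6 = 1 · 4 + 2
  4 = 2 · 2 + 0
gcd(458, 36) = 2.
Track Bezout coefficients alongside the remainders: start with r₀ = 458 = a·1 + b·0 (s = 1, t = 0) and r₁ = 36 = a·0 + b·1 (s = 0, t = 1); each new remainder r_{k+1} = r_{k-1} − q_k·r_k inherits s_{k+1} = s_{k-1} − q_k·s_k, t_{k+1} = t_{k-1} − q_k·t_k, so r_k = a·s_k + b·t_k at every step:
  q = 12: r = 26, s = 1 − 12·0 = 1, t = 0 − 12·1 = -12  (check: 458·1 + 36·(-12) = 26)
  q = 1: r = 10, s = 0 − 1·1 = -1, t = 1 − 1·(-12) = 13  (check: 458·(-1) + 36·13 = 10)
  q = 2: r = 6, s = 1 − 2·(-1) = 3, t = -12 − 2·13 = -38  (check: 458·3 + 36·(-38) = 6)
  q = 1: r = 4, s = -1 − 1·3 = -4, t = 13 − 1·(-38) = 51  (check: 458·(-4) + 36·51 = 4)
  q = 1: r = 2, s = 3 − 1·(-4) = 7, t = -38 − 1·51 = -89  (check: 458·7 + 36·(-89) = 2)
The row with r = 2 (the gcd) gives the Bezout coefficients s = 7, t = -89.
Result: 458 · (7) + 36 · (-89) = 2.

gcd(458, 36) = 2; s = 7, t = -89 (check: 458·7 + 36·(-89) = 2).


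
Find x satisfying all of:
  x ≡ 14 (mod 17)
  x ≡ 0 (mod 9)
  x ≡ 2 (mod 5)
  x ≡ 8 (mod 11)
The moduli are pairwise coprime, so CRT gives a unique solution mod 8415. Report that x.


Product of moduli M = 17 · 9 · 5 · 11 = 8415.
Merge one congruence at a time:
  Start: x ≡ 14 (mod 17).
  Combine with x ≡ 0 (mod 9); new modulus lcm = 153.
    Write x = 14 + 17·t and substitute into x ≡ 0 (mod 9): 17·t ≡ 0 − 14 = -14 (mod 9).
    Reduce coefficients mod 9: 8·t ≡ 4 (mod 9).
    The inverse of 8 mod 9 is 8 (since 8·8 = 64 = 7·9 + 1), so t ≡ 8·4 = 32 ≡ 5 (mod 9).
    Then x = 14 + 17·5 = 99, valid modulo lcm(17, 9) = 153: x ≡ 99 (mod 153).
  Combine with x ≡ 2 (mod 5); new modulus lcm = 765.
    Write x = 99 + 153·t and substitute into x ≡ 2 (mod 5): 153·t ≡ 2 − 99 = -97 (mod 5).
    Reduce coefficients mod 5: 3·t ≡ 3 (mod 5).
    The inverse of 3 mod 5 is 2 (since 3·2 = 6 = 1·5 + 1), so t ≡ 2·3 = 6 ≡ 1 (mod 5).
    Then x = 99 + 153·1 = 252, valid modulo lcm(153, 5) = 765: x ≡ 252 (mod 765).
  Combine with x ≡ 8 (mod 11); new modulus lcm = 8415.
    Write x = 252 + 765·t and substitute into x ≡ 8 (mod 11): 765·t ≡ 8 − 252 = -244 (mod 11).
    Reduce coefficients mod 11: 6·t ≡ 9 (mod 11).
    The inverse of 6 mod 11 is 2 (since 6·2 = 12 = 1·11 + 1), so t ≡ 2·9 = 18 ≡ 7 (mod 11).
    Then x = 252 + 765·7 = 5607, valid modulo lcm(765, 11) = 8415: x ≡ 5607 (mod 8415).
Verify against each original: 5607 mod 17 = 14, 5607 mod 9 = 0, 5607 mod 5 = 2, 5607 mod 11 = 8.

x ≡ 5607 (mod 8415).


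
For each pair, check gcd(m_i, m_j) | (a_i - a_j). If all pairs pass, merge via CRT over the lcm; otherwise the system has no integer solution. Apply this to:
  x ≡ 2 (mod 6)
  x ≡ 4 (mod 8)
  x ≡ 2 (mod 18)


Moduli 6, 8, 18 are not pairwise coprime, so CRT works modulo lcm(m_i) when all pairwise compatibility conditions hold.
Pairwise compatibility: gcd(m_i, m_j) must divide a_i - a_j for every pair.
Merge one congruence at a time:
  Start: x ≡ 2 (mod 6).
  Combine with x ≡ 4 (mod 8): gcd(6, 8) = 2; 4 - 2 = 2, which IS divisible by 2, so compatible.
    Write x = 2 + 6·t and substitute into x ≡ 4 (mod 8): 6·t ≡ 4 − 2 = 2 (mod 8).
    Divide the congruence (and modulus) by g = 2: 3·t ≡ 1 (mod 4).
    The inverse of 3 mod 4 is 3 (since 3·3 = 9 = 2·4 + 1), so t ≡ 3·1 = 3 ≡ 3 (mod 4).
    Then x = 2 + 6·3 = 20, valid modulo lcm(6, 8) = 24: x ≡ 20 (mod 24).
  Combine with x ≡ 2 (mod 18): gcd(24, 18) = 6; 2 - 20 = -18, which IS divisible by 6, so compatible.
    Write x = 20 + 24·t and substitute into x ≡ 2 (mod 18): 24·t ≡ 2 − 20 = -18 (mod 18).
    Divide the congruence (and modulus) by g = 6: 4·t ≡ -3 (mod 3).
    Reduce coefficients mod 3: 1·t ≡ 0 (mod 3).
    So t ≡ 0 (mod 3).
    Then x = 20 + 24·0 = 20, valid modulo lcm(24, 18) = 72: x ≡ 20 (mod 72).
Verify: 20 mod 6 = 2, 20 mod 8 = 4, 20 mod 18 = 2.

x ≡ 20 (mod 72).


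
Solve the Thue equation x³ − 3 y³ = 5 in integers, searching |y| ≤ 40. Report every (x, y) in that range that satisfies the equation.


The equation is x³ - 3y³ = 5. For fixed y, x³ = 3·y³ + 5, so a solution requires the RHS to be a perfect cube.
Strategy: iterate y from -40 to 40, compute RHS = 3·y³ + 5, and check whether it is a (positive or negative) perfect cube.
Check small values of y:
  y = 0: RHS = 5 is not a perfect cube.
  y = 1: RHS = 8 = (2)³ ⇒ x = 2 works.
  y = -1: RHS = 2 is not a perfect cube.
  y = 2: RHS = 29 is not a perfect cube.
  y = -2: RHS = -19 is not a perfect cube.
  y = 3: RHS = 86 is not a perfect cube.
  y = -3: RHS = -76 is not a perfect cube.
Continuing the search up to |y| = 40 finds no further solutions beyond those listed.
Collected solutions: (2, 1).

Solutions (with |y| ≤ 40): (2, 1).


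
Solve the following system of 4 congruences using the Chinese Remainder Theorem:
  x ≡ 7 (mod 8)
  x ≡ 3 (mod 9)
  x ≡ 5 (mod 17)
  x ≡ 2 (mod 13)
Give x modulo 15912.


Product of moduli M = 8 · 9 · 17 · 13 = 15912.
Merge one congruence at a time:
  Start: x ≡ 7 (mod 8).
  Combine with x ≡ 3 (mod 9); new modulus lcm = 72.
    Write x = 7 + 8·t and substitute into x ≡ 3 (mod 9): 8·t ≡ 3 − 7 = -4 (mod 9).
    Reduce coefficients mod 9: 8·t ≡ 5 (mod 9).
    The inverse of 8 mod 9 is 8 (since 8·8 = 64 = 7·9 + 1), so t ≡ 8·5 = 40 ≡ 4 (mod 9).
    Then x = 7 + 8·4 = 39, valid modulo lcm(8, 9) = 72: x ≡ 39 (mod 72).
  Combine with x ≡ 5 (mod 17); new modulus lcm = 1224.
    Write x = 39 + 72·t and substitute into x ≡ 5 (mod 17): 72·t ≡ 5 − 39 = -34 (mod 17).
    Reduce coefficients mod 17: 4·t ≡ 0 (mod 17).
    The inverse of 4 mod 17 is 13 (since 4·13 = 52 = 3·17 + 1), so t ≡ 13·0 = 0 ≡ 0 (mod 17).
    Then x = 39 + 72·0 = 39, valid modulo lcm(72, 17) = 1224: x ≡ 39 (mod 1224).
  Combine with x ≡ 2 (mod 13); new modulus lcm = 15912.
    Write x = 39 + 1224·t and substitute into x ≡ 2 (mod 13): 1224·t ≡ 2 − 39 = -37 (mod 13).
    Reduce coefficients mod 13: 2·t ≡ 2 (mod 13).
    The inverse of 2 mod 13 is 7 (since 2·7 = 14 = 1·13 + 1), so t ≡ 7·2 = 14 ≡ 1 (mod 13).
    Then x = 39 + 1224·1 = 1263, valid modulo lcm(1224, 13) = 15912: x ≡ 1263 (mod 15912).
Verify against each original: 1263 mod 8 = 7, 1263 mod 9 = 3, 1263 mod 17 = 5, 1263 mod 13 = 2.

x ≡ 1263 (mod 15912).


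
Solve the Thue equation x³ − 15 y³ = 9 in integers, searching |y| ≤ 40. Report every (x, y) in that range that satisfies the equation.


The equation is x³ - 15y³ = 9. For fixed y, x³ = 15·y³ + 9, so a solution requires the RHS to be a perfect cube.
Strategy: iterate y from -40 to 40, compute RHS = 15·y³ + 9, and check whether it is a (positive or negative) perfect cube.
Check small values of y:
  y = 0: RHS = 9 is not a perfect cube.
  y = 1: RHS = 24 is not a perfect cube.
  y = -1: RHS = -6 is not a perfect cube.
  y = 2: RHS = 129 is not a perfect cube.
  y = -2: RHS = -111 is not a perfect cube.
  y = 3: RHS = 414 is not a perfect cube.
  y = -3: RHS = -396 is not a perfect cube.
Continuing the search up to |y| = 40 finds no solutions either.
No (x, y) in the scanned range satisfies the equation.

No integer solutions with |y| ≤ 40.


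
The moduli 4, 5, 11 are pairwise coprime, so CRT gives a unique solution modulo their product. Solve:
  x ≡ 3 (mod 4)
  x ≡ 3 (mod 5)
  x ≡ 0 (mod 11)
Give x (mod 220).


Moduli 4, 5, 11 are pairwise coprime; by CRT there is a unique solution modulo M = 4 · 5 · 11 = 220.
Solve pairwise, accumulating the modulus:
  Start with x ≡ 3 (mod 4).
  Combine with x ≡ 3 (mod 5): since gcd(4, 5) = 1, we get a unique residue mod 20.
    Write x = 3 + 4·t and substitute into x ≡ 3 (mod 5): 4·t ≡ 3 − 3 = 0 (mod 5).
    The inverse of 4 mod 5 is 4 (since 4·4 = 16 = 3·5 + 1), so t ≡ 4·0 = 0 ≡ 0 (mod 5).
    Then x = 3 + 4·0 = 3, valid modulo lcm(4, 5) = 20: x ≡ 3 (mod 20).
  Combine with x ≡ 0 (mod 11): since gcd(20, 11) = 1, we get a unique residue mod 220.
    Write x = 3 + 20·t and substitute into x ≡ 0 (mod 11): 20·t ≡ 0 − 3 = -3 (mod 11).
    Reduce coefficients mod 11: 9·t ≡ 8 (mod 11).
    The inverse of 9 mod 11 is 5 (since 9·5 = 45 = 4·11 + 1), so t ≡ 5·8 = 40 ≡ 7 (mod 11).
    Then x = 3 + 20·7 = 143, valid modulo lcm(20, 11) = 220: x ≡ 143 (mod 220).
Verify: 143 mod 4 = 3 ✓, 143 mod 5 = 3 ✓, 143 mod 11 = 0 ✓.

x ≡ 143 (mod 220).


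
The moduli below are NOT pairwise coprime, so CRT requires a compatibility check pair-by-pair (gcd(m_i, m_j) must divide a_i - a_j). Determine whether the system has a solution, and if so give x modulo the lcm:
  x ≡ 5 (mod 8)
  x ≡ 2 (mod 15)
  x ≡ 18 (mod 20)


Moduli 8, 15, 20 are not pairwise coprime, so CRT works modulo lcm(m_i) when all pairwise compatibility conditions hold.
Pairwise compatibility: gcd(m_i, m_j) must divide a_i - a_j for every pair.
Merge one congruence at a time:
  Start: x ≡ 5 (mod 8).
  Combine with x ≡ 2 (mod 15): gcd(8, 15) = 1; 2 - 5 = -3, which IS divisible by 1, so compatible.
    Write x = 5 + 8·t and substitute into x ≡ 2 (mod 15): 8·t ≡ 2 − 5 = -3 (mod 15).
    Reduce coefficients mod 15: 8·t ≡ 12 (mod 15).
    The inverse of 8 mod 15 is 2 (since 8·2 = 16 = 1·15 + 1), so t ≡ 2·12 = 24 ≡ 9 (mod 15).
    Then x = 5 + 8·9 = 77, valid modulo lcm(8, 15) = 120: x ≡ 77 (mod 120).
  Combine with x ≡ 18 (mod 20): gcd(120, 20) = 20, and 18 - 77 = -59 is NOT divisible by 20.
    ⇒ system is inconsistent (no integer solution).

No solution (the system is inconsistent).


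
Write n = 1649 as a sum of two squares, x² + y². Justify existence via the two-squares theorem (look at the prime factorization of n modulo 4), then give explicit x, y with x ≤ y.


Step 1: Factor n = 1649 = 17 · 97.
Step 2: Check the mod-4 condition on each prime factor: 17 ≡ 1 (mod 4), exponent 1; 97 ≡ 1 (mod 4), exponent 1.
All primes ≡ 3 (mod 4) appear to even exponent (or don't appear), so by the two-squares theorem n IS expressible as a sum of two squares.
Step 3: Build a representation. Here n = 17 · 97 is a product of primes ≡ 1 (mod 4). Each prime p ≡ 1 (mod 4) is itself a sum of two squares; find a² by testing p − a² for a perfect square:
  17: 17 − 1² = 16 = 4² ⇒ 17 = 1² + 4².
  97: 97 − 1² = 96, 97 − 2² = 93, 97 − 3² = 88, 97 − 4² = 81 = 9² ⇒ 97 = 4² + 9².
  Combine using the Brahmagupta–Fibonacci identity (a² + b²)(c² + d²) = (ac − bd)² + (ad + bc)² = (ac + bd)² + (ad − bc)²:
  17 · 97 = 1649: from (1² + 4²)(4² + 9²), take (1·4 − 4·9, 1·9 + 4·4) = (4 − 36, 9 + 16) = (-32, 25); dropping signs (only squares matter) gives (32, 25); check 32² + 25² = 1024 + 625 = 1649 ✓.
Step 4: Order so x ≤ y and verify: 25² + 32² = 625 + 1024 = 1649 = n. ✓

n = 1649 = 25² + 32² (one valid representation with x ≤ y).


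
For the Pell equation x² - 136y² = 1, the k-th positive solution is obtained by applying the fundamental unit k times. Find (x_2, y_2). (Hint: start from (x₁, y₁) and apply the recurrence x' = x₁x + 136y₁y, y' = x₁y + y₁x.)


Step 1: Find the fundamental solution (x₁, y₁) of x² - 136y² = 1.
  Expand √136 as a continued fraction. a₀ = ⌊√136⌋ = 11; iterate m_{k+1} = d_k·a_k − m_k, d_{k+1} = (136 − m_{k+1}²)/d_k, a_{k+1} = ⌊(a₀ + m_{k+1})/d_{k+1}⌋ (starting m₀ = 0, d₀ = 1), with convergents p_k = a_k·p_{k-1} + p_{k-2}, q_k = a_k·q_{k-1} + q_{k-2} (p₋₁ = 1, q₋₁ = 0):
  k = 0: a₀ = 11; p₀/q₀ = 11/1; p₀² − 136·q₀² = 121 − 136 = -15.
  k = 1: m = 11, d = 15, a = ⌊(11 + 11)/15⌋ = 1; p/q = (1·11 + 1)/(1·1 + 0) = 12/1; p² − 136·q² = 144 − 136 = 8.
  k = 2: m = 4, d = 8, a = ⌊(11 + 4)/8⌋ = 1; p/q = (1·12 + 11)/(1·1 + 1) = 23/2; p² − 136·q² = 529 − 544 = -15.
  k = 3: m = 4, d = 15, a = ⌊(11 + 4)/15⌋ = 1; p/q = (1·23 + 12)/(1·2 + 1) = 35/3; p² − 136·q² = 1225 − 1224 = 1.
  The first convergent with p² − 136·q² = 1 gives the fundamental solution (x₁, y₁) = (35, 3).
Step 2: Apply the recurrence (x_{n+1}, y_{n+1}) = (x₁x_n + 136y₁y_n, x₁y_n + y₁x_n) repeatedly.
  From (x_1, y_1) = (35, 3): x_2 = 35·35 + 136·3·3 = 2449; y_2 = 35·3 + 3·35 = 210.
Step 3: Verify x_2² - 136·y_2² = 5997601 - 5997600 = 1 (should be 1). ✓

(x_1, y_1) = (35, 3); (x_2, y_2) = (2449, 210).
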